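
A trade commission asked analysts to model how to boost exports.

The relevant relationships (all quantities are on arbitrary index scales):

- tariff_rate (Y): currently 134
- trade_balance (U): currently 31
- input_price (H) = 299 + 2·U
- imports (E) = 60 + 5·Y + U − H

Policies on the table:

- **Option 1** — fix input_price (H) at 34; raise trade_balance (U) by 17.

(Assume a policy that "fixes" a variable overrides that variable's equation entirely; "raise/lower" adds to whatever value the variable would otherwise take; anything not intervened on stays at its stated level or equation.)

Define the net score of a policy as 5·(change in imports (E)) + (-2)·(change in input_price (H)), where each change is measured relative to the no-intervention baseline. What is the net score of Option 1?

Baseline:
  Y = 134
  U = 31
  H = 299 + 2·31 = 361
  E = 60 + 5·134 + 31 − 361 = 400
Option 1 (H := 34, U + 17):
  Y = 134
  U = 31 + 17 = 48
  H = 34
  E = 60 + 5·134 + 48 − 34 = 744
ΔE = 744 − 400 = 344; ΔH = 34 − 361 = -327
Score = 5·344 + (-2)·(-327) = 2374

2374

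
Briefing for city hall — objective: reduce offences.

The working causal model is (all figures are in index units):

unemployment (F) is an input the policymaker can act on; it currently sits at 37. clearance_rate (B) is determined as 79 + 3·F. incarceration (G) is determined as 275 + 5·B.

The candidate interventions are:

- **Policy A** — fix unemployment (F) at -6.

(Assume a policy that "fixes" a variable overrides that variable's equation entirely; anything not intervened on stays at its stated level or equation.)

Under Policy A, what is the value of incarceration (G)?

Policy A (F := -6):
  F = -6
  B = 79 + 3·(-6) = 61
  G = 275 + 5·61 = 580

580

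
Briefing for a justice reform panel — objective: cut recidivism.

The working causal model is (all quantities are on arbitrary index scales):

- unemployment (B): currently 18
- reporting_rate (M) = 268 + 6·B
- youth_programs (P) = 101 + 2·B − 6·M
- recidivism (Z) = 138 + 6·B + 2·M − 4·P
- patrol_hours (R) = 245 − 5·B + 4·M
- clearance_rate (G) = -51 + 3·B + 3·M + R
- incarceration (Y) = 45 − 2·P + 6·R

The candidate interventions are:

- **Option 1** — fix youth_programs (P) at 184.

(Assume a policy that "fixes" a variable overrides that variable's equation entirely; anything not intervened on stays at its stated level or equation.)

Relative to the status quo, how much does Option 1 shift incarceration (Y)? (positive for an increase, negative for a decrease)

-4606

Baseline:
  B = 18
  M = 268 + 6·18 = 376
  P = 101 + 2·18 − 6·376 = -2119
  R = 245 − 5·18 + 4·376 = 1659
  Y = 45 − 2·(-2119) + 6·1659 = 14237
Option 1 (P := 184):
  B = 18
  M = 268 + 6·18 = 376
  P = 184
  R = 245 − 5·18 + 4·376 = 1659
  Y = 45 − 2·184 + 6·1659 = 9631
Change in Y: 9631 − 14237 = -4606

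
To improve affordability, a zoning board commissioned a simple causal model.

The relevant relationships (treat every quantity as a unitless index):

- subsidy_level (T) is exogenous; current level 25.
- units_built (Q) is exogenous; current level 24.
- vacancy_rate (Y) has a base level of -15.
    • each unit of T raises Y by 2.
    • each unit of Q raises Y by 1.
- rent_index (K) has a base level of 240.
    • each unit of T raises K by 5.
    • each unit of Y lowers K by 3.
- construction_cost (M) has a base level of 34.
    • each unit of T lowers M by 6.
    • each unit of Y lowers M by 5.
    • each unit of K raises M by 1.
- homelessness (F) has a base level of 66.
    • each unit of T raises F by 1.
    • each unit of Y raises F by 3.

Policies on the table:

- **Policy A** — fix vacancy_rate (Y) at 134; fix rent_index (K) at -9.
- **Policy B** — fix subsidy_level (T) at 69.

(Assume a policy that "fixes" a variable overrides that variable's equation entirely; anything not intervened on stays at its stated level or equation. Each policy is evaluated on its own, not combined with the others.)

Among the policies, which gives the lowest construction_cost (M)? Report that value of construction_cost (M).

-971

Policy A (Y := 134, K := -9):
  T = 25
  Q = 24
  Y = 134
  K = -9
  M = 34 − 6·25 − 5·134 + (-9) = -795
Policy B (T := 69):
  T = 69
  Q = 24
  Y = -15 + 2·69 + 24 = 147
  K = 240 + 5·69 − 3·147 = 144
  M = 34 − 6·69 − 5·147 + 144 = -971
Comparing — Policy A: M=-795, Policy B: M=-971. Lowest is -971 (Policy B).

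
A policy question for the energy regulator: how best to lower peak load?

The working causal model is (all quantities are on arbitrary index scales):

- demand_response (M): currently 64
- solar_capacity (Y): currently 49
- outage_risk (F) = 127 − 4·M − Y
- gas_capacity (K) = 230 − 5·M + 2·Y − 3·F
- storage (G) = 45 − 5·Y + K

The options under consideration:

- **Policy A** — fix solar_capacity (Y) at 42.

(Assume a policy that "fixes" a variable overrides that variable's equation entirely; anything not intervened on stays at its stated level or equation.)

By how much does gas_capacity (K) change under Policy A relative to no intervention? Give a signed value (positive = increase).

Baseline:
  M = 64
  Y = 49
  F = 127 − 4·64 − 49 = -178
  K = 230 − 5·64 + 2·49 − 3·(-178) = 542
Policy A (Y := 42):
  M = 64
  Y = 42
  F = 127 − 4·64 − 42 = -171
  K = 230 − 5·64 + 2·42 − 3·(-171) = 507
Change in K: 507 − 542 = -35

-35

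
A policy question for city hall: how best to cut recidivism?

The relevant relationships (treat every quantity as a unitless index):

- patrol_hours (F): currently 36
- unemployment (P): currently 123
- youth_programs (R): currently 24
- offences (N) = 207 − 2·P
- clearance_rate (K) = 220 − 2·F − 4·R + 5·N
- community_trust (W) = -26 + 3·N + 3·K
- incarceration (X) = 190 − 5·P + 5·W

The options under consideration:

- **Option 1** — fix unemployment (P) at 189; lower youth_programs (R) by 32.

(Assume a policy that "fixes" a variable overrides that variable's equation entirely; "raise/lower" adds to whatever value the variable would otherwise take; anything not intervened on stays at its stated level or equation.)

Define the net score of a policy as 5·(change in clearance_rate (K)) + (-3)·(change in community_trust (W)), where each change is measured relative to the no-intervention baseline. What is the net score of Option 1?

3316

Baseline:
  F = 36
  P = 123
  R = 24
  N = 207 − 2·123 = -39
  K = 220 − 2·36 − 4·24 + 5·(-39) = -143
  W = -26 + 3·(-39) + 3·(-143) = -572
Option 1 (P := 189, R − 32):
  F = 36
  P = 189
  R = 24 − 32 = -8
  N = 207 − 2·189 = -171
  K = 220 − 2·36 − 4·(-8) + 5·(-171) = -675
  W = -26 + 3·(-171) + 3·(-675) = -2564
ΔK = -675 − (-143) = -532; ΔW = -2564 − (-572) = -1992
Score = 5·(-532) + (-3)·(-1992) = 3316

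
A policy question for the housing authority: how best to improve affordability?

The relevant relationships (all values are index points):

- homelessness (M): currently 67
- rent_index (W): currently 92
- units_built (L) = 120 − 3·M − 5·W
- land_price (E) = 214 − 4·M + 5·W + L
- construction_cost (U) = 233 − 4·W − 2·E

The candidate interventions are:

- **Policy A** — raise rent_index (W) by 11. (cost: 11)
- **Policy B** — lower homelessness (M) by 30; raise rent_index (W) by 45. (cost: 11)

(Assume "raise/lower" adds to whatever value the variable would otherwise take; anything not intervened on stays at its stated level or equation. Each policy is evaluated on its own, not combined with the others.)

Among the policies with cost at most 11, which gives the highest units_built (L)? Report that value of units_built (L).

Policy A (W + 11):
  M = 67
  W = 92 + 11 = 103
  L = 120 − 3·67 − 5·103 = -596
Policy B (M − 30, W + 45):
  M = 67 − 30 = 37
  W = 92 + 45 = 137
  L = 120 − 3·37 − 5·137 = -676
Comparing — Policy A: L=-596, Policy B: L=-676. Highest is -596 (Policy A).

-596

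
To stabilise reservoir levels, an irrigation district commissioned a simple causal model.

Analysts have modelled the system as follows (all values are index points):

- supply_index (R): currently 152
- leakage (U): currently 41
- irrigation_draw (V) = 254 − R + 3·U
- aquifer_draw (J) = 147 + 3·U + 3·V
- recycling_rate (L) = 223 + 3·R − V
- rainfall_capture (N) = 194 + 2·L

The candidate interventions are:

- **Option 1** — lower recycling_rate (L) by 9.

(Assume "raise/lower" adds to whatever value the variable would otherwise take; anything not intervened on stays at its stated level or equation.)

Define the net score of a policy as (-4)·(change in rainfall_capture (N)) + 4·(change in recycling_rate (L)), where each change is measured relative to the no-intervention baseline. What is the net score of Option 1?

Baseline:
  R = 152
  U = 41
  V = 254 − 152 + 3·41 = 225
  L = 223 + 3·152 − 225 = 454
  N = 194 + 2·454 = 1102
Option 1 (L − 9):
  R = 152
  U = 41
  V = 254 − 152 + 3·41 = 225
  L = 223 + 3·152 − 225 (−9 from intervention) = 445
  N = 194 + 2·445 = 1084
ΔN = 1084 − 1102 = -18; ΔL = 445 − 454 = -9
Score = (-4)·(-18) + 4·(-9) = 36

36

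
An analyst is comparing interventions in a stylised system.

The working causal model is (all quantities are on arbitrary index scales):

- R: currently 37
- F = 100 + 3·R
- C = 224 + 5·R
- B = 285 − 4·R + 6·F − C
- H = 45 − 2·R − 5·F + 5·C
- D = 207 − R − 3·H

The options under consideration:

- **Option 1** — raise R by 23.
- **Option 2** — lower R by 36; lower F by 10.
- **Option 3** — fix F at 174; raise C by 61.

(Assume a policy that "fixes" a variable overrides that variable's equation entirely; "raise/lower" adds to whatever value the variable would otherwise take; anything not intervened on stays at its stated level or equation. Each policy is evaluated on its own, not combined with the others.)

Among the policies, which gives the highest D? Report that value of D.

-1963

Option 1 (R + 23):
  R = 37 + 23 = 60
  F = 100 + 3·60 = 280
  C = 224 + 5·60 = 524
  H = 45 − 2·60 − 5·280 + 5·524 = 1145
  D = 207 − 60 − 3·1145 = -3288
Option 2 (R − 36, F − 10):
  R = 37 − 36 = 1
  F = 100 + 3·1 (−10 from intervention) = 93
  C = 224 + 5·1 = 229
  H = 45 − 2·1 − 5·93 + 5·229 = 723
  D = 207 − 1 − 3·723 = -1963
Option 3 (F := 174, C + 61):
  R = 37
  F = 174
  C = 224 + 5·37 (+61 from intervention) = 470
  H = 45 − 2·37 − 5·174 + 5·470 = 1451
  D = 207 − 37 − 3·1451 = -4183
Comparing — Option 1: D=-3288, Option 2: D=-1963, Option 3: D=-4183. Highest is -1963 (Option 2).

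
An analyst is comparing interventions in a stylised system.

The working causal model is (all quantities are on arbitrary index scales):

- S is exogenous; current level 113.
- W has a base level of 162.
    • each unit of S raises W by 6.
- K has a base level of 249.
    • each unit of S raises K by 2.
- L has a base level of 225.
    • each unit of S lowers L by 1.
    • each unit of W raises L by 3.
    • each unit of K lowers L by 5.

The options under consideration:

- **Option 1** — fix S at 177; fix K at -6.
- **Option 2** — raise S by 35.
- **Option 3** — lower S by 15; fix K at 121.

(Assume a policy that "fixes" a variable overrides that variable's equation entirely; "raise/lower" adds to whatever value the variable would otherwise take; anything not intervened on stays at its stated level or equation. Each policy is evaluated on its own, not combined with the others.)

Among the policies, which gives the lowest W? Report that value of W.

750

Option 1 (S := 177, K := -6):
  S = 177
  W = 162 + 6·177 = 1224
Option 2 (S + 35):
  S = 113 + 35 = 148
  W = 162 + 6·148 = 1050
Option 3 (S − 15, K := 121):
  S = 113 − 15 = 98
  W = 162 + 6·98 = 750
Comparing — Option 1: W=1224, Option 2: W=1050, Option 3: W=750. Lowest is 750 (Option 3).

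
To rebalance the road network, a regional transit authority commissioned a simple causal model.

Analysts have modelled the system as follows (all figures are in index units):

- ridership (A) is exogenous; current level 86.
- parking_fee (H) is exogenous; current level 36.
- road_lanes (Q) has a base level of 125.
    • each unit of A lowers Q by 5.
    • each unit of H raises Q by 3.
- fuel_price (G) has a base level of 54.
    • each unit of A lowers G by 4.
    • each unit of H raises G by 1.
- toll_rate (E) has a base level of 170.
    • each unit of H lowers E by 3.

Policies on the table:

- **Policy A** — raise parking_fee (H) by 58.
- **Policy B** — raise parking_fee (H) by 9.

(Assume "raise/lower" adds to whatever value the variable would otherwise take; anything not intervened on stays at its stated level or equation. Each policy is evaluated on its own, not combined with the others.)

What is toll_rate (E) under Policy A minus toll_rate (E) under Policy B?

-147

Policy A (H + 58):
  H = 36 + 58 = 94
  E = 170 − 3·94 = -112
Policy B (H + 9):
  H = 36 + 9 = 45
  E = 170 − 3·45 = 35
E: -112 − 35 = -147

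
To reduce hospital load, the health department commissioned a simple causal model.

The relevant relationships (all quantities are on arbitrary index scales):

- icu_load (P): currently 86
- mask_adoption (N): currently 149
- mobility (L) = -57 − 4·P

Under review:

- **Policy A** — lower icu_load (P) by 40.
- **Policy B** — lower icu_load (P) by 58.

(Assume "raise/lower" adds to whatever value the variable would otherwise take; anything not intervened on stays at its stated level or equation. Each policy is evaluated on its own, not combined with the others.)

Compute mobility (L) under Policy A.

Policy A (P − 40):
  P = 86 − 40 = 46
  L = -57 − 4·46 = -241

-241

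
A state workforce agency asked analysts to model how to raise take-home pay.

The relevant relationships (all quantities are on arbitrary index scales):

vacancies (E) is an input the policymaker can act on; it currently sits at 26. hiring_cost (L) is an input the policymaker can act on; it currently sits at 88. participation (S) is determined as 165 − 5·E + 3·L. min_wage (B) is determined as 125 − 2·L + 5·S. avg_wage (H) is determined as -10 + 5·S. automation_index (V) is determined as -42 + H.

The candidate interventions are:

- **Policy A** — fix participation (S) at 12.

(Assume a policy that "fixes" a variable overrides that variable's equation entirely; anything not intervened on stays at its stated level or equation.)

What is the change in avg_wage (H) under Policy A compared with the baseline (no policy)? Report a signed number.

-1435

Baseline:
  E = 26
  L = 88
  S = 165 − 5·26 + 3·88 = 299
  H = -10 + 5·299 = 1485
Policy A (S := 12):
  E = 26
  L = 88
  S = 12
  H = -10 + 5·12 = 50
Change in H: 50 − 1485 = -1435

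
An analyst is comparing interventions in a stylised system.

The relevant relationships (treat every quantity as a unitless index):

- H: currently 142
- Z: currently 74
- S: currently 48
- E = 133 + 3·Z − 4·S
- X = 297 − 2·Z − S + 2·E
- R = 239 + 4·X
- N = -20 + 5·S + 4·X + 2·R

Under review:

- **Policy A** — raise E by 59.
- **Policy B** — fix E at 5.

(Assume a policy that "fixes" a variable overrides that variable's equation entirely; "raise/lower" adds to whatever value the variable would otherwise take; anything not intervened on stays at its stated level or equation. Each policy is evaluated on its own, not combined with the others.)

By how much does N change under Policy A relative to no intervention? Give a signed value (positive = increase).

1416

Baseline:
  Z = 74
  S = 48
  E = 133 + 3·74 − 4·48 = 163
  X = 297 − 2·74 − 48 + 2·163 = 427
  R = 239 + 4·427 = 1947
  N = -20 + 5·48 + 4·427 + 2·1947 = 5822
Policy A (E + 59):
  Z = 74
  S = 48
  E = 133 + 3·74 − 4·48 (+59 from intervention) = 222
  X = 297 − 2·74 − 48 + 2·222 = 545
  R = 239 + 4·545 = 2419
  N = -20 + 5·48 + 4·545 + 2·2419 = 7238
Change in N: 7238 − 5822 = 1416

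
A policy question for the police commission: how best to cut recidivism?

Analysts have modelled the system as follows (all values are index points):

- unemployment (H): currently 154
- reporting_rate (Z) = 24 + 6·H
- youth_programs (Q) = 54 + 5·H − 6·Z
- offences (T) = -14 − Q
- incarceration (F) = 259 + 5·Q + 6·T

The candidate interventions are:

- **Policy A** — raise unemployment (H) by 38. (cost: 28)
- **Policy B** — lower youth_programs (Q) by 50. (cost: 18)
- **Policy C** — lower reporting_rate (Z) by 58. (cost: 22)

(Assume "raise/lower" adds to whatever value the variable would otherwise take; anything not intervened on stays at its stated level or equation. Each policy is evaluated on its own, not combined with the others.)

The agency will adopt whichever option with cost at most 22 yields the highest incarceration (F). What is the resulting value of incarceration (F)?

Policy B (Q − 50):
  H = 154
  Z = 24 + 6·154 = 948
  Q = 54 + 5·154 − 6·948 (−50 from intervention) = -4914
  T = -14 − (-4914) = 4900
  F = 259 + 5·(-4914) + 6·4900 = 5089
Policy C (Z − 58):
  H = 154
  Z = 24 + 6·154 (−58 from intervention) = 890
  Q = 54 + 5·154 − 6·890 = -4516
  T = -14 − (-4516) = 4502
  F = 259 + 5·(-4516) + 6·4502 = 4691
Comparing — Policy B: F=5089, Policy C: F=4691. Highest is 5089 (Policy B).

5089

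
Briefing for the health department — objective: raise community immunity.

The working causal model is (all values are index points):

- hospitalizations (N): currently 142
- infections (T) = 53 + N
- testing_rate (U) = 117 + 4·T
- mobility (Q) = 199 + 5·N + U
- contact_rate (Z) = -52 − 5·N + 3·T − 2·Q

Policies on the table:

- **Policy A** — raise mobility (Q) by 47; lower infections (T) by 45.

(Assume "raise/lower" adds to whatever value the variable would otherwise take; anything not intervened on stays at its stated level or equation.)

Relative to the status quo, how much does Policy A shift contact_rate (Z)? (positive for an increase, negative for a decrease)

Baseline:
  N = 142
  T = 53 + 142 = 195
  U = 117 + 4·195 = 897
  Q = 199 + 5·142 + 897 = 1806
  Z = -52 − 5·142 + 3·195 − 2·1806 = -3789
Policy A (Q + 47, T − 45):
  N = 142
  T = 53 + 142 (−45 from intervention) = 150
  U = 117 + 4·150 = 717
  Q = 199 + 5·142 + 717 (+47 from intervention) = 1673
  Z = -52 − 5·142 + 3·150 − 2·1673 = -3658
Change in Z: -3658 − (-3789) = 131

131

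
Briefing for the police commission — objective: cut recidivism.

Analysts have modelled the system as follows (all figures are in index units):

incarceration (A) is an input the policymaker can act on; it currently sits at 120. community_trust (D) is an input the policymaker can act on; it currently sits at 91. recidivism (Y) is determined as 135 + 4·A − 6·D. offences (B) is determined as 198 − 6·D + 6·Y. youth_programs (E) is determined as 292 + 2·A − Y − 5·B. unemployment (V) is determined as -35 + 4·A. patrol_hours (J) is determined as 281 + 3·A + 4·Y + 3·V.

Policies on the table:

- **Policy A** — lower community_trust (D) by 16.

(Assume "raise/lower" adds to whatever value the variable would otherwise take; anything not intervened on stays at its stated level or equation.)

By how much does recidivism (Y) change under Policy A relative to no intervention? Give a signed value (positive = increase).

Baseline:
  A = 120
  D = 91
  Y = 135 + 4·120 − 6·91 = 69
Policy A (D − 16):
  A = 120
  D = 91 − 16 = 75
  Y = 135 + 4·120 − 6·75 = 165
Change in Y: 165 − 69 = 96

96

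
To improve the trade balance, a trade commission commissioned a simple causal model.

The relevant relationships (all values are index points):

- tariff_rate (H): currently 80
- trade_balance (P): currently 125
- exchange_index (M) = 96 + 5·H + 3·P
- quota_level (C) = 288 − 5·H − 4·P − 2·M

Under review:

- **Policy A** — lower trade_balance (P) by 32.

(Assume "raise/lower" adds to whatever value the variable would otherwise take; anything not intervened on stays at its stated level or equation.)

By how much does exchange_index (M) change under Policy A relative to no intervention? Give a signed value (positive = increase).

Baseline:
  H = 80
  P = 125
  M = 96 + 5·80 + 3·125 = 871
Policy A (P − 32):
  H = 80
  P = 125 − 32 = 93
  M = 96 + 5·80 + 3·93 = 775
Change in M: 775 − 871 = -96

-96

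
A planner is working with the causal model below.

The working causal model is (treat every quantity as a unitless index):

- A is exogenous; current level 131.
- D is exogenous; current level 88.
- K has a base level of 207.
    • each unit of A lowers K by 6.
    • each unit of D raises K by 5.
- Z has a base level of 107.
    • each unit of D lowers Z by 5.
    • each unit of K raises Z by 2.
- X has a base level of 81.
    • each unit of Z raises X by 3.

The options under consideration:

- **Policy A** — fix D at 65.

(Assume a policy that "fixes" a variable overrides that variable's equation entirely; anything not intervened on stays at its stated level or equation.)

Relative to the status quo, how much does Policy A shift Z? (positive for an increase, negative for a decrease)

-115

Baseline:
  A = 131
  D = 88
  K = 207 − 6·131 + 5·88 = -139
  Z = 107 − 5·88 + 2·(-139) = -611
Policy A (D := 65):
  A = 131
  D = 65
  K = 207 − 6·131 + 5·65 = -254
  Z = 107 − 5·65 + 2·(-254) = -726
Change in Z: -726 − (-611) = -115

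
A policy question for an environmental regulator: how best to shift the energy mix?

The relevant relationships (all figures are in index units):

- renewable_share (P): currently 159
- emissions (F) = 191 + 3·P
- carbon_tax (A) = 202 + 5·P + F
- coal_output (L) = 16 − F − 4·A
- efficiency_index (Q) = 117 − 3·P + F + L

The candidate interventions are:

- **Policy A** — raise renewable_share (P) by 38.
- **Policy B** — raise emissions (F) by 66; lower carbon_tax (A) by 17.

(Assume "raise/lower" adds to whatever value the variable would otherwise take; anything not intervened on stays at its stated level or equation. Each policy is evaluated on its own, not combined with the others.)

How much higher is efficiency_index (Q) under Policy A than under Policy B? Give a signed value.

Policy A (P + 38):
  P = 159 + 38 = 197
  F = 191 + 3·197 = 782
  A = 202 + 5·197 + 782 = 1969
  L = 16 − 782 − 4·1969 = -8642
  Q = 117 − 3·197 + 782 + (-8642) = -8334
Policy B (F + 66, A − 17):
  P = 159
  F = 191 + 3·159 (+66 from intervention) = 734
  A = 202 + 5·159 + 734 (−17 from intervention) = 1714
  L = 16 − 734 − 4·1714 = -7574
  Q = 117 − 3·159 + 734 + (-7574) = -7200
Q: -8334 − (-7200) = -1134

-1134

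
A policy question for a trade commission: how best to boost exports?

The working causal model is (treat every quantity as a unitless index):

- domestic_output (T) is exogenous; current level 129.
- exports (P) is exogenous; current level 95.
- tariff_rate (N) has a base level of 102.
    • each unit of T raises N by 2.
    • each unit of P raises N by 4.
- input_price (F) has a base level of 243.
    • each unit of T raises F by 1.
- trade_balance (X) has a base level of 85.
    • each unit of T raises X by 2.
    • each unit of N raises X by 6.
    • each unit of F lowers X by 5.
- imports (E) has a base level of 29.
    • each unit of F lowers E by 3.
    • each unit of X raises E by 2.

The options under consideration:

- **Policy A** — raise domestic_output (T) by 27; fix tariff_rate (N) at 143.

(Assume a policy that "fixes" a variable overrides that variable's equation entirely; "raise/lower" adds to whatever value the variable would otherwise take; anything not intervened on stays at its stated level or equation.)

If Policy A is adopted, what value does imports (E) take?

-2648

Policy A (T + 27, N := 143):
  T = 129 + 27 = 156
  P = 95
  N = 143
  F = 243 + 156 = 399
  X = 85 + 2·156 + 6·143 − 5·399 = -740
  E = 29 − 3·399 + 2·(-740) = -2648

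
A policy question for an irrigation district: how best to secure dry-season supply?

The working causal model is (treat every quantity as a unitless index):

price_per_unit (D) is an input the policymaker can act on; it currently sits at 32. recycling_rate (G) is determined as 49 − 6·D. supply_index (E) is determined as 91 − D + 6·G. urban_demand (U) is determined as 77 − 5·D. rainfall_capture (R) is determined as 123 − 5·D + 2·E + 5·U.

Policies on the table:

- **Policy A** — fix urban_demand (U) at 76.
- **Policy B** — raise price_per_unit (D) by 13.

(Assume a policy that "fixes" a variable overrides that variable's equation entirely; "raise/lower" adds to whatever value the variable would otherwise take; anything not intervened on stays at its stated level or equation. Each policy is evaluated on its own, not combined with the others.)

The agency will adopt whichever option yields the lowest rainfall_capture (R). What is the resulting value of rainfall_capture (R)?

Policy A (U := 76):
  D = 32
  G = 49 − 6·32 = -143
  E = 91 − 32 + 6·(-143) = -799
  U = 76
  R = 123 − 5·32 + 2·(-799) + 5·76 = -1255
Policy B (D + 13):
  D = 32 + 13 = 45
  G = 49 − 6·45 = -221
  E = 91 − 45 + 6·(-221) = -1280
  U = 77 − 5·45 = -148
  R = 123 − 5·45 + 2·(-1280) + 5·(-148) = -3402
Comparing — Policy A: R=-1255, Policy B: R=-3402. Lowest is -3402 (Policy B).

-3402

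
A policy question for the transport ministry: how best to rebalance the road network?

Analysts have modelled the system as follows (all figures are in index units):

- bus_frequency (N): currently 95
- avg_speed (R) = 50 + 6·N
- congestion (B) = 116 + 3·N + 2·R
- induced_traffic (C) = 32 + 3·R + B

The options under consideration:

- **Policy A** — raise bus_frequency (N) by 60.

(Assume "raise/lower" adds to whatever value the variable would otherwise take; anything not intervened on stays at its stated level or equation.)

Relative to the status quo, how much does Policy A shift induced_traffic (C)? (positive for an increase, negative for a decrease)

1980

Baseline:
  N = 95
  R = 50 + 6·95 = 620
  B = 116 + 3·95 + 2·620 = 1641
  C = 32 + 3·620 + 1641 = 3533
Policy A (N + 60):
  N = 95 + 60 = 155
  R = 50 + 6·155 = 980
  B = 116 + 3·155 + 2·980 = 2541
  C = 32 + 3·980 + 2541 = 5513
Change in C: 5513 − 3533 = 1980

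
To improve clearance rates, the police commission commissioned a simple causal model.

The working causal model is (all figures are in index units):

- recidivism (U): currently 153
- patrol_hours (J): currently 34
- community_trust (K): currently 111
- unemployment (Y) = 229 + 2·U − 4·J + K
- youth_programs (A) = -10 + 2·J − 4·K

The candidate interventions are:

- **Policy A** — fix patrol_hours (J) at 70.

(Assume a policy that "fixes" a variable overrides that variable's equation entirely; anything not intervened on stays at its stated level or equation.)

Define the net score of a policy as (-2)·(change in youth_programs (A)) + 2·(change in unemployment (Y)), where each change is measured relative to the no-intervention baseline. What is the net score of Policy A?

-432

Baseline:
  U = 153
  J = 34
  K = 111
  Y = 229 + 2·153 − 4·34 + 111 = 510
  A = -10 + 2·34 − 4·111 = -386
Policy A (J := 70):
  U = 153
  J = 70
  K = 111
  Y = 229 + 2·153 − 4·70 + 111 = 366
  A = -10 + 2·70 − 4·111 = -314
ΔA = -314 − (-386) = 72; ΔY = 366 − 510 = -144
Score = (-2)·72 + 2·(-144) = -432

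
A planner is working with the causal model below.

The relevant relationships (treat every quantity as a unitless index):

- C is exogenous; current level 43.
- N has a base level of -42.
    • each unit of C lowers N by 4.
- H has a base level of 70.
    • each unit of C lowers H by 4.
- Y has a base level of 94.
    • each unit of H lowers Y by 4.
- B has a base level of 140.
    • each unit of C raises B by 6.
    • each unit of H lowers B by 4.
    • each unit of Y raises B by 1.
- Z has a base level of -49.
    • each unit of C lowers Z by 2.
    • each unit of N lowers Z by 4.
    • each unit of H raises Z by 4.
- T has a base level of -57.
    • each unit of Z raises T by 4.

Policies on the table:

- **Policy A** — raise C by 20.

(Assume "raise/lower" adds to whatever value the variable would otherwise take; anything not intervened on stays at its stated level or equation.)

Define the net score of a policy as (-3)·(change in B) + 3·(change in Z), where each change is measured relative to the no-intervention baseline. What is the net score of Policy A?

Baseline:
  C = 43
  N = -42 − 4·43 = -214
  H = 70 − 4·43 = -102
  Y = 94 − 4·(-102) = 502
  B = 140 + 6·43 − 4·(-102) + 502 = 1308
  Z = -49 − 2·43 − 4·(-214) + 4·(-102) = 313
Policy A (C + 20):
  C = 43 + 20 = 63
  N = -42 − 4·63 = -294
  H = 70 − 4·63 = -182
  Y = 94 − 4·(-182) = 822
  B = 140 + 6·63 − 4·(-182) + 822 = 2068
  Z = -49 − 2·63 − 4·(-294) + 4·(-182) = 273
ΔB = 2068 − 1308 = 760; ΔZ = 273 − 313 = -40
Score = (-3)·760 + 3·(-40) = -2400

-2400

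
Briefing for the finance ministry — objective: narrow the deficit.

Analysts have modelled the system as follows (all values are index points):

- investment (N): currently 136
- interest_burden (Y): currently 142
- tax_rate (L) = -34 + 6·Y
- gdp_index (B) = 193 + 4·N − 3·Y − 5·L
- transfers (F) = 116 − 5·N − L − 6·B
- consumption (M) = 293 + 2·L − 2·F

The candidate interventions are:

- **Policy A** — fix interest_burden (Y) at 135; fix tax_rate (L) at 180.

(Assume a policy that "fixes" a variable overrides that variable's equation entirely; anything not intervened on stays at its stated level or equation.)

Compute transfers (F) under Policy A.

Policy A (Y := 135, L := 180):
  N = 136
  Y = 135
  L = 180
  B = 193 + 4·136 − 3·135 − 5·180 = -568
  F = 116 − 5·136 − 180 − 6·(-568) = 2664

2664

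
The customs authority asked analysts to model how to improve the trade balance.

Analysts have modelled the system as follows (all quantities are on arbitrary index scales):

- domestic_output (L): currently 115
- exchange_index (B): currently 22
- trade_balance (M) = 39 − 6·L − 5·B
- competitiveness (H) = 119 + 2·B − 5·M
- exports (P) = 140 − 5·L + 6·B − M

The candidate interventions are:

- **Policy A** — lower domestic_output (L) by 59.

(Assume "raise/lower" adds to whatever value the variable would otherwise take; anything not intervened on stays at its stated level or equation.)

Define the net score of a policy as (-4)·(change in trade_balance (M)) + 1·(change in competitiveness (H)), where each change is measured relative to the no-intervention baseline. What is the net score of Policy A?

-3186

Baseline:
  L = 115
  B = 22
  M = 39 − 6·115 − 5·22 = -761
  H = 119 + 2·22 − 5·(-761) = 3968
Policy A (L − 59):
  L = 115 − 59 = 56
  B = 22
  M = 39 − 6·56 − 5·22 = -407
  H = 119 + 2·22 − 5·(-407) = 2198
ΔM = -407 − (-761) = 354; ΔH = 2198 − 3968 = -1770
Score = (-4)·354 + 1·(-1770) = -3186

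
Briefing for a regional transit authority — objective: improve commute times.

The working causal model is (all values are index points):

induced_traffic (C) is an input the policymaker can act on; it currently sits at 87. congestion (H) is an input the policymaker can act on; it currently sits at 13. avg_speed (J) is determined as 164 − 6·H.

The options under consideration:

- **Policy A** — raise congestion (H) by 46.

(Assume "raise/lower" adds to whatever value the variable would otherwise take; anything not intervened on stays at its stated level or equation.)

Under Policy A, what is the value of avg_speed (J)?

-190

Policy A (H + 46):
  H = 13 + 46 = 59
  J = 164 − 6·59 = -190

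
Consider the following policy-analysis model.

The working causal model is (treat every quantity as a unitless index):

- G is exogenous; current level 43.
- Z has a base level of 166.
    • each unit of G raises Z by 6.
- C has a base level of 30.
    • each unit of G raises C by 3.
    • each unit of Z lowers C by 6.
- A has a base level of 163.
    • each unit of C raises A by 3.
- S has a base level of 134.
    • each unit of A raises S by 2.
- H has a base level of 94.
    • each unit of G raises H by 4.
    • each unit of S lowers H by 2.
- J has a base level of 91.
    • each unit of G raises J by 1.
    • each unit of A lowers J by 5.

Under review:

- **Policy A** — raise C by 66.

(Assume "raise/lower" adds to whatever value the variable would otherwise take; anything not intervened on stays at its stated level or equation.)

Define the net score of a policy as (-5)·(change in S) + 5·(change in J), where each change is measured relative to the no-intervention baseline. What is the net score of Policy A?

Baseline:
  G = 43
  Z = 166 + 6·43 = 424
  C = 30 + 3·43 − 6·424 = -2385
  A = 163 + 3·(-2385) = -6992
  S = 134 + 2·(-6992) = -13850
  J = 91 + 43 − 5·(-6992) = 35094
Policy A (C + 66):
  G = 43
  Z = 166 + 6·43 = 424
  C = 30 + 3·43 − 6·424 (+66 from intervention) = -2319
  A = 163 + 3·(-2319) = -6794
  S = 134 + 2·(-6794) = -13454
  J = 91 + 43 − 5·(-6794) = 34104
ΔS = -13454 − (-13850) = 396; ΔJ = 34104 − 35094 = -990
Score = (-5)·396 + 5·(-990) = -6930

-6930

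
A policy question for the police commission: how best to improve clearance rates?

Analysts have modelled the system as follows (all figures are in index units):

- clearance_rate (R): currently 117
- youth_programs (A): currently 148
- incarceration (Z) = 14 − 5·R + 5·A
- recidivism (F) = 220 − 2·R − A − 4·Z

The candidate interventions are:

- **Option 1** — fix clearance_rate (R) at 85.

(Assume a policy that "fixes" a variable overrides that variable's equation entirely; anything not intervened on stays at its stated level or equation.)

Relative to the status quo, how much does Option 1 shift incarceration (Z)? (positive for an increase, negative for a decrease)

Baseline:
  R = 117
  A = 148
  Z = 14 − 5·117 + 5·148 = 169
Option 1 (R := 85):
  R = 85
  A = 148
  Z = 14 − 5·85 + 5·148 = 329
Change in Z: 329 − 169 = 160

160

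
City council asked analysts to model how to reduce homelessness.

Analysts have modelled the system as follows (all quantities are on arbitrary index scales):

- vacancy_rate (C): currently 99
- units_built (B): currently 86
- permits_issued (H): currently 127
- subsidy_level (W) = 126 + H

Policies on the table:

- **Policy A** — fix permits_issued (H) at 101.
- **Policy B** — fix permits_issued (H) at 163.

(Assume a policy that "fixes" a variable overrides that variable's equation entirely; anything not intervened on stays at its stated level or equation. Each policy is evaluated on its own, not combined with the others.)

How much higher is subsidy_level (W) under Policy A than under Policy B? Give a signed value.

-62

Policy A (H := 101):
  H = 101
  W = 126 + 101 = 227
Policy B (H := 163):
  H = 163
  W = 126 + 163 = 289
W: 227 − 289 = -62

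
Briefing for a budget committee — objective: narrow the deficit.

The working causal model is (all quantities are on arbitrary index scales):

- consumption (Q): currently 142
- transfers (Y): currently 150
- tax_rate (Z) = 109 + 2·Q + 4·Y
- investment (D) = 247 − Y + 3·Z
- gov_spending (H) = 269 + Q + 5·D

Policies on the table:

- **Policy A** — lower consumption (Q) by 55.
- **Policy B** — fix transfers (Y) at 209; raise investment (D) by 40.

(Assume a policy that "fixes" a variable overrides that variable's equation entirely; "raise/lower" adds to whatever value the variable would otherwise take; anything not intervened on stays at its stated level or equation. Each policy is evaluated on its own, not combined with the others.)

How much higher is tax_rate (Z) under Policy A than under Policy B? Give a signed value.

Policy A (Q − 55):
  Q = 142 − 55 = 87
  Y = 150
  Z = 109 + 2·87 + 4·150 = 883
Policy B (Y := 209, D + 40):
  Q = 142
  Y = 209
  Z = 109 + 2·142 + 4·209 = 1229
Z: 883 − 1229 = -346

-346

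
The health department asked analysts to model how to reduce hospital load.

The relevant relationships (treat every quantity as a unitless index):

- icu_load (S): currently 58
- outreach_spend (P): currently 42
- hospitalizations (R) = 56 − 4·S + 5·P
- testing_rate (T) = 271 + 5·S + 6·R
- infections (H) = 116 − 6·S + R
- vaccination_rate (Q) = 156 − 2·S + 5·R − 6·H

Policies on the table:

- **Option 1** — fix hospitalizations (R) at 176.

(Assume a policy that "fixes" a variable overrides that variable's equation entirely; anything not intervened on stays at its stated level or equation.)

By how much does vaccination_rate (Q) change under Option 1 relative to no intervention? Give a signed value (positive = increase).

Baseline:
  S = 58
  P = 42
  R = 56 − 4·58 + 5·42 = 34
  H = 116 − 6·58 + 34 = -198
  Q = 156 − 2·58 + 5·34 − 6·(-198) = 1398
Option 1 (R := 176):
  S = 58
  P = 42
  R = 176
  H = 116 − 6·58 + 176 = -56
  Q = 156 − 2·58 + 5·176 − 6·(-56) = 1256
Change in Q: 1256 − 1398 = -142

-142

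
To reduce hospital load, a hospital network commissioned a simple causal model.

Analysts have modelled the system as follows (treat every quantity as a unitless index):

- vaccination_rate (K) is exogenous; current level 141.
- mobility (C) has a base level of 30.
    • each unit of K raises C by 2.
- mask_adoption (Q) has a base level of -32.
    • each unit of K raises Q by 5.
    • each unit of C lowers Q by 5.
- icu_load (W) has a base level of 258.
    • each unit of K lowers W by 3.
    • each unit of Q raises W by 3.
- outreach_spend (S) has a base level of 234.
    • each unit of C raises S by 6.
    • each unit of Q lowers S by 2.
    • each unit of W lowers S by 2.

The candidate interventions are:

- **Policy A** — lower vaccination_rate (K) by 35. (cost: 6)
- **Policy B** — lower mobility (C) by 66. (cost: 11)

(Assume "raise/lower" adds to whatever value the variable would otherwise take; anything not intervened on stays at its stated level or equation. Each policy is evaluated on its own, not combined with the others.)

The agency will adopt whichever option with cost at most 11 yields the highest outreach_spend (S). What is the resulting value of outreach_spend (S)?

7502

Policy A (K − 35):
  K = 141 − 35 = 106
  C = 30 + 2·106 = 242
  Q = -32 + 5·106 − 5·242 = -712
  W = 258 − 3·106 + 3·(-712) = -2196
  S = 234 + 6·242 − 2·(-712) − 2·(-2196) = 7502
Policy B (C − 66):
  K = 141
  C = 30 + 2·141 (−66 from intervention) = 246
  Q = -32 + 5·141 − 5·246 = -557
  W = 258 − 3·141 + 3·(-557) = -1836
  S = 234 + 6·246 − 2·(-557) − 2·(-1836) = 6496
Comparing — Policy A: S=7502, Policy B: S=6496. Highest is 7502 (Policy A).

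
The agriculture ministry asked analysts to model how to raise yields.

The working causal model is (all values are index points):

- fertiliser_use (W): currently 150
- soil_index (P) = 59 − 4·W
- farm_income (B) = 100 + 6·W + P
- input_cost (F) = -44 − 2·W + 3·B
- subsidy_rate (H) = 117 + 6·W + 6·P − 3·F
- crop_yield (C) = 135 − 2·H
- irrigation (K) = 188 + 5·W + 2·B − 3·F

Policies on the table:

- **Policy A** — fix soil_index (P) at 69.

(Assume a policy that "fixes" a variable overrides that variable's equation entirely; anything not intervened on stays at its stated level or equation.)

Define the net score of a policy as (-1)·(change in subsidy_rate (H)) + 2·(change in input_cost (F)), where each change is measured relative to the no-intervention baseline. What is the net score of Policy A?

Baseline:
  W = 150
  P = 59 − 4·150 = -541
  B = 100 + 6·150 + (-541) = 459
  F = -44 − 2·150 + 3·459 = 1033
  H = 117 + 6·150 + 6·(-541) − 3·1033 = -5328
Policy A (P := 69):
  W = 150
  P = 69
  B = 100 + 6·150 + 69 = 1069
  F = -44 − 2·150 + 3·1069 = 2863
  H = 117 + 6·150 + 6·69 − 3·2863 = -7158
ΔH = -7158 − (-5328) = -1830; ΔF = 2863 − 1033 = 1830
Score = (-1)·(-1830) + 2·1830 = 5490

5490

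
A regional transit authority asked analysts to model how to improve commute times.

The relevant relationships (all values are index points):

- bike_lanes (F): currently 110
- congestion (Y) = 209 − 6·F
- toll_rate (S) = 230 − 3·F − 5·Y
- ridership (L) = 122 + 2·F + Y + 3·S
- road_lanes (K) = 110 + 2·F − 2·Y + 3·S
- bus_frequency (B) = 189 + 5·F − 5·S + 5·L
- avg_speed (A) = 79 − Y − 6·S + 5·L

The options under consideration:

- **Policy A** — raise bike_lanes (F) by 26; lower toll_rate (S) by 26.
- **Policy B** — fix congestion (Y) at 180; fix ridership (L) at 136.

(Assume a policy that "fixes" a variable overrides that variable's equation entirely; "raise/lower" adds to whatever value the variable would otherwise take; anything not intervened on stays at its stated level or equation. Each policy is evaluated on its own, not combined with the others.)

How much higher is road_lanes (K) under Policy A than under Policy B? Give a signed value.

Policy A (F + 26, S − 26):
  F = 110 + 26 = 136
  Y = 209 − 6·136 = -607
  S = 230 − 3·136 − 5·(-607) (−26 from intervention) = 2831
  K = 110 + 2·136 − 2·(-607) + 3·2831 = 10089
Policy B (Y := 180, L := 136):
  F = 110
  Y = 180
  S = 230 − 3·110 − 5·180 = -1000
  K = 110 + 2·110 − 2·180 + 3·(-1000) = -3030
K: 10089 − (-3030) = 13119

13119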